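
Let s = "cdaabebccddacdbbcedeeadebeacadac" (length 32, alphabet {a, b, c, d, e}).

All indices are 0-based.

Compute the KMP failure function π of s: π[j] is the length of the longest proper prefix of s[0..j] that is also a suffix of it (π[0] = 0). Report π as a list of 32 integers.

[0, 0, 0, 0, 0, 0, 0, 1, 1, 2, 0, 0, 1, 2, 0, 0, 1, 0, 0, 0, 0, 0, 0, 0, 0, 0, 0, 1, 0, 0, 0, 1]

π[0] = 0
j=1 s[j]='d': π[1]=0 (border '')
j=2 s[j]='a': π[2]=0 (border '')
j=3 s[j]='a': π[3]=0 (border '')
j=4 s[j]='b': π[4]=0 (border '')
j=5 s[j]='e': π[5]=0 (border '')
j=6 s[j]='b': π[6]=0 (border '')
j=7 s[j]='c': π[7]=1 (border 'c')
j=8 s[j]='c': k: 1→0; π[8]=1 (border 'c')
j=9 s[j]='d': π[9]=2 (border 'cd')
j=10 s[j]='d': k: 2→0; π[10]=0 (border '')
j=11 s[j]='a': π[11]=0 (border '')
j=12 s[j]='c': π[12]=1 (border 'c')
j=13 s[j]='d': π[13]=2 (border 'cd')
j=14 s[j]='b': k: 2→0; π[14]=0 (border '')
j=15 s[j]='b': π[15]=0 (border '')
j=16 s[j]='c': π[16]=1 (border 'c')
j=17 s[j]='e': k: 1→0; π[17]=0 (border '')
j=18 s[j]='d': π[18]=0 (border '')
j=19 s[j]='e': π[19]=0 (border '')
j=20 s[j]='e': π[20]=0 (border '')
j=21 s[j]='a': π[21]=0 (border '')
j=22 s[j]='d': π[22]=0 (border '')
j=23 s[j]='e': π[23]=0 (border '')
j=24 s[j]='b': π[24]=0 (border '')
j=25 s[j]='e': π[25]=0 (border '')
j=26 s[j]='a': π[26]=0 (border '')
j=27 s[j]='c': π[27]=1 (border 'c')
j=28 s[j]='a': k: 1→0; π[28]=0 (border '')
j=29 s[j]='d': π[29]=0 (border '')
j=30 s[j]='a': π[30]=0 (border '')
j=31 s[j]='c': π[31]=1 (border 'c')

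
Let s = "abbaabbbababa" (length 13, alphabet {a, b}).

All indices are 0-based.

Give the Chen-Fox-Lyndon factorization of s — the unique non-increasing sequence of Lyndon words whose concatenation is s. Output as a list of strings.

["abb", "aabbbabab", "a"]

emit factor 1: 'abb' (i=0, period=3)
emit factor 2: 'aabbbabab' (i=3, period=9)
emit factor 3: 'a' (i=12, period=1)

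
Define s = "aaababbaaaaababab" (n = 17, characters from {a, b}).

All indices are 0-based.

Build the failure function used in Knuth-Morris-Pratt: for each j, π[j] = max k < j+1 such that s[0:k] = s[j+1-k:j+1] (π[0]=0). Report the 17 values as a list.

[0, 1, 2, 0, 1, 0, 0, 1, 2, 3, 3, 3, 4, 5, 6, 1, 0]

π[0] = 0
j=1 s[j]='a': π[1]=1 (border 'a')
j=2 s[j]='a': π[2]=2 (border 'aa')
j=3 s[j]='b': k: 2→1→0; π[3]=0 (border '')
j=4 s[j]='a': π[4]=1 (border 'a')
j=5 s[j]='b': k: 1→0; π[5]=0 (border '')
j=6 s[j]='b': π[6]=0 (border '')
j=7 s[j]='a': π[7]=1 (border 'a')
j=8 s[j]='a': π[8]=2 (border 'aa')
j=9 s[j]='a': π[9]=3 (border 'aaa')
j=10 s[j]='a': k: 3→2; π[10]=3 (border 'aaa')
j=11 s[j]='a': k: 3→2; π[11]=3 (border 'aaa')
j=12 s[j]='b': π[12]=4 (border 'aaab')
j=13 s[j]='a': π[13]=5 (border 'aaaba')
j=14 s[j]='b': π[14]=6 (border 'aaabab')
j=15 s[j]='a': k: 6→0; π[15]=1 (border 'a')
j=16 s[j]='b': k: 1→0; π[16]=0 (border '')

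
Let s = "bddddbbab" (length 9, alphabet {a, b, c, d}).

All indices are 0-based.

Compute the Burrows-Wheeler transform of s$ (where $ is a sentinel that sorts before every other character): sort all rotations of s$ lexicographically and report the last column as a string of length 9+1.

bbabd$dddb

rank  rotation    last
    0  $bddddbbab  b
    1  ab$bddddbb  b
    2  b$bddddbba  a
    3  bab$bddddb  b
    4  bbab$bdddd  d
    5  bddddbbab$  $
    6  dbbab$bddd  d
    7  ddbbab$bdd  d
    8  dddbbab$bd  d
    9  ddddbbab$b  b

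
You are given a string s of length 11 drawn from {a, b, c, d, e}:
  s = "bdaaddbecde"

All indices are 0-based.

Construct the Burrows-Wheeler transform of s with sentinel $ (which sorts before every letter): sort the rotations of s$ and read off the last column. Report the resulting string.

eda$debdacdb

rank  rotation      last
    0  $bdaaddbecde  e
    1  aaddbecde$bd  d
    2  addbecde$bda  a
    3  bdaaddbecde$  $
    4  becde$bdaadd  d
    5  cde$bdaaddbe  e
    6  daaddbecde$b  b
    7  dbecde$bdaad  d
    8  ddbecde$bdaa  a
    9  de$bdaaddbec  c
   10  e$bdaaddbecd  d
   11  ecde$bdaaddb  b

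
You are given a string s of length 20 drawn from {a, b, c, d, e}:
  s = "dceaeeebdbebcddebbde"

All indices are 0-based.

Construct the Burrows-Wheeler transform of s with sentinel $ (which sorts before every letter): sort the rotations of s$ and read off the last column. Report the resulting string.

eeeeebdbdb$cbddcdbeea

rank  rotation               last
    0  $dceaeeebdbebcddebbde  e
    1  aeeebdbebcddebbde$dce  e
    2  bbde$dceaeeebdbebcdde  e
    3  bcddebbde$dceaeeebdbe  e
    4  bdbebcddebbde$dceaeee  e
    5  bde$dceaeeebdbebcddeb  b
    6  bebcddebbde$dceaeeebd  d
    7  cddebbde$dceaeeebdbeb  b
    8  ceaeeebdbebcddebbde$d  d
    9  dbebcddebbde$dceaeeeb  b
   10  dceaeeebdbebcddebbde$  $
   11  ddebbde$dceaeeebdbebc  c
   12  de$dceaeeebdbebcddebb  b
   13  debbde$dceaeeebdbebcd  d
   14  e$dceaeeebdbebcddebbd  d
   15  eaeeebdbebcddebbde$dc  c
   16  ebbde$dceaeeebdbebcdd  d
   17  ebcddebbde$dceaeeebdb  b
   18  ebdbebcddebbde$dceaee  e
   19  eebdbebcddebbde$dceae  e
   20  eeebdbebcddebbde$dcea  a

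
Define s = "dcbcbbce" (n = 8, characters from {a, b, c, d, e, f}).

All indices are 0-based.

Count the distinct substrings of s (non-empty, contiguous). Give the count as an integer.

rank | idx | suffix
   0 |   4 | bbce
   1 |   2 | bcbbce
   2 |   5 | bce
   3 |   3 | cbbce
   4 |   1 | cbcbbce
   5 |   6 | ce
   6 |   0 | dcbcbbce
   7 |   7 | e

SA = [4, 2, 5, 3, 1, 6, 0, 7]
rank  pair      lcp
   1  s[4:],s[2:]  1  'b'
   2  s[2:],s[5:]  2  'bc'
   3  s[5:],s[3:]  0  ''
   4  s[3:],s[1:]  2  'cb'
   5  s[1:],s[6:]  1  'c'
   6  s[6:],s[0:]  0  ''
   7  s[0:],s[7:]  0  ''

n(n+1)/2 = 8·9/2 = 36
Σ LCP = 0 + 1 + 2 + 0 + 2 + 1 + 0 + 0 = 6
distinct = 36 − 6 = 30

30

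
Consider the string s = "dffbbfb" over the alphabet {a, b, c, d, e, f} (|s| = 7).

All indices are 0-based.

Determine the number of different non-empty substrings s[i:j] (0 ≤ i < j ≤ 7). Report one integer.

23

rank→(start, suffix):
  0 → (6, 'b')
  1 → (3, 'bbfb')
  2 → (4, 'bfb')
  3 → (0, 'dffbbfb')
  4 → (5, 'fb')
  5 → (2, 'fbbfb')
  6 → (1, 'ffbbfb')

SA = [6, 3, 4, 0, 5, 2, 1]
[i] adj suffixes → lcp
  [1] 6/3 → 1 ('b')
  [2] 3/4 → 1 ('b')
  [3] 4/0 → 0 ('')
  [4] 0/5 → 0 ('')
  [5] 5/2 → 2 ('fb')
  [6] 2/1 → 1 ('f')

n(n+1)/2 = 7·8/2 = 28
Σ LCP = 0 + 1 + 1 + 0 + 0 + 2 + 1 = 5
distinct = 28 − 5 = 23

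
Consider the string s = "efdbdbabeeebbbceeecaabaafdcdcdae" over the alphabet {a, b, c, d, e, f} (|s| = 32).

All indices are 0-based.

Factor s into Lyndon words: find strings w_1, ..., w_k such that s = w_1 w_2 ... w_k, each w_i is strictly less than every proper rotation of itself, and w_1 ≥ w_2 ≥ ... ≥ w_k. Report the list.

["ef", "d", "bd", "b", "abeeebbbceeec", "aabaafdcdcdae"]

emit factor 1: 'ef' (i=0, period=2)
emit factor 2: 'd' (i=2, period=1)
emit factor 3: 'bd' (i=3, period=2)
emit factor 4: 'b' (i=5, period=1)
emit factor 5: 'abeeebbbceeec' (i=6, period=13)
emit factor 6: 'aabaafdcdcdae' (i=19, period=13)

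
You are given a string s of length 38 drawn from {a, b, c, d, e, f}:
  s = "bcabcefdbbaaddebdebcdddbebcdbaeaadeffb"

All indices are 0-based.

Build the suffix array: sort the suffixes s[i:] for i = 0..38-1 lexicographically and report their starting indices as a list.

[10, 31, 2, 11, 32, 29, 37, 9, 28, 8, 0, 25, 18, 3, 15, 23, 1, 26, 19, 4, 27, 7, 22, 21, 20, 12, 16, 13, 33, 30, 24, 17, 14, 5, 34, 36, 6, 35]

rank→(start, suffix):
  0 → (10, 'aaddebdebcdddbebcdbaeaadeffb')
  1 → (31, 'aadeffb')
  2 → (2, 'abcefdbbaaddebdebcdddbebcdbaeaadeffb')
  3 → (11, 'addebdebcdddbebcdbaeaadeffb')
  4 → (32, 'adeffb')
  5 → (29, 'aeaadeffb')
  6 → (37, 'b')
  7 → (9, 'baaddebdebcdddbebcdbaeaadeffb')
  8 → (28, 'baeaadeffb')
  9 → (8, 'bbaaddebdebcdddbebcdbaeaadeffb')
  10 → (0, 'bcabcefdbbaaddebdebcdddbebcdbaeaadeffb')
  11 → (25, 'bcdbaeaadeffb')
  12 → (18, 'bcdddbebcdbaeaadeffb')
  13 → (3, 'bcefdbbaaddebdebcdddbebcdbaeaadeffb')
  14 → (15, 'bdebcdddbebcdbaeaadeffb')
  15 → (23, 'bebcdbaeaadeffb')
  16 → (1, 'cabcefdbbaaddebdebcdddbebcdbaeaadeffb')
  17 → (26, 'cdbaeaadeffb')
  18 → (19, 'cdddbebcdbaeaadeffb')
  19 → (4, 'cefdbbaaddebdebcdddbebcdbaeaadeffb')
  20 → (27, 'dbaeaadeffb')
  21 → (7, 'dbbaaddebdebcdddbebcdbaeaadeffb')
  22 → (22, 'dbebcdbaeaadeffb')
  23 → (21, 'ddbebcdbaeaadeffb')
  24 → (20, 'dddbebcdbaeaadeffb')
  25 → (12, 'ddebdebcdddbebcdbaeaadeffb')
  26 → (16, 'debcdddbebcdbaeaadeffb')
  27 → (13, 'debdebcdddbebcdbaeaadeffb')
  28 → (33, 'deffb')
  29 → (30, 'eaadeffb')
  30 → (24, 'ebcdbaeaadeffb')
  31 → (17, 'ebcdddbebcdbaeaadeffb')
  32 → (14, 'ebdebcdddbebcdbaeaadeffb')
  33 → (5, 'efdbbaaddebdebcdddbebcdbaeaadeffb')
  34 → (34, 'effb')
  35 → (36, 'fb')
  36 → (6, 'fdbbaaddebdebcdddbebcdbaeaadeffb')
  37 → (35, 'ffb')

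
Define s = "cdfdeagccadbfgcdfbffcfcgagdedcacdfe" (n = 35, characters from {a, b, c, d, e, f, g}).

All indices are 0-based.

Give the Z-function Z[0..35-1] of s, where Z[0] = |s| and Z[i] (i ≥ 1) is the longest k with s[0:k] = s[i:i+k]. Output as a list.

Z[0]=35
i=1: i≥r, start 0; Z[1]=0
i=2: i≥r, start 0; Z[2]=0
i=3: i≥r, start 0; Z[3]=0
i=4: i≥r, start 0; Z[4]=0
i=5: i≥r, start 0; Z[5]=0
i=6: i≥r, start 0; Z[6]=0
i=7: i≥r, start 0; Z[7]=1 grow→box=[7,8)
i=8: i≥r, start 0; Z[8]=1 grow→box=[8,9)
i=9: i≥r, start 0; Z[9]=0
i=10: i≥r, start 0; Z[10]=0
i=11: i≥r, start 0; Z[11]=0
i=12: i≥r, start 0; Z[12]=0
i=13: i≥r, start 0; Z[13]=0
i=14: i≥r, start 0; Z[14]=3 grow→box=[14,17)
i=15: min(r-i=2, Z[1]=0)=0; Z[15]=0
i=16: min(r-i=1, Z[2]=0)=0; Z[16]=0
i=17: i≥r, start 0; Z[17]=0
i=18: i≥r, start 0; Z[18]=0
i=19: i≥r, start 0; Z[19]=0
i=20: i≥r, start 0; Z[20]=1 grow→box=[20,21)
i=21: i≥r, start 0; Z[21]=0
i=22: i≥r, start 0; Z[22]=1 grow→box=[22,23)
i=23: i≥r, start 0; Z[23]=0
i=24: i≥r, start 0; Z[24]=0
i=25: i≥r, start 0; Z[25]=0
i=26: i≥r, start 0; Z[26]=0
i=27: i≥r, start 0; Z[27]=0
i=28: i≥r, start 0; Z[28]=0
i=29: i≥r, start 0; Z[29]=1 grow→box=[29,30)
i=30: i≥r, start 0; Z[30]=0
i=31: i≥r, start 0; Z[31]=3 grow→box=[31,34)
i=32: min(r-i=2, Z[1]=0)=0; Z[32]=0
i=33: min(r-i=1, Z[2]=0)=0; Z[33]=0
i=34: i≥r, start 0; Z[34]=0

[35, 0, 0, 0, 0, 0, 0, 1, 1, 0, 0, 0, 0, 0, 3, 0, 0, 0, 0, 0, 1, 0, 1, 0, 0, 0, 0, 0, 0, 1, 0, 3, 0, 0, 0]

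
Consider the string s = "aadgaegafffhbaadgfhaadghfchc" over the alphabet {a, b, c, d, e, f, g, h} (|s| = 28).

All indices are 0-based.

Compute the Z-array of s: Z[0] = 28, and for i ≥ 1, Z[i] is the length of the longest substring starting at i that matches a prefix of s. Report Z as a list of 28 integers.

[28, 1, 0, 0, 1, 0, 0, 1, 0, 0, 0, 0, 0, 4, 1, 0, 0, 0, 0, 4, 1, 0, 0, 0, 0, 0, 0, 0]

Z[0]=28
i=1: outside box; Z[1]=1 grow→box=[1,2)
i=2: outside box; Z[2]=0
i=3: outside box; Z[3]=0
i=4: outside box; Z[4]=1 grow→box=[4,5)
i=5: outside box; Z[5]=0
i=6: outside box; Z[6]=0
i=7: outside box; Z[7]=1 grow→box=[7,8)
i=8: outside box; Z[8]=0
i=9: outside box; Z[9]=0
i=10: outside box; Z[10]=0
i=11: outside box; Z[11]=0
i=12: outside box; Z[12]=0
i=13: outside box; Z[13]=4 grow→box=[13,17)
i=14: min(r-i=3, Z[1]=1)=1; Z[14]=1
i=15: min(r-i=2, Z[2]=0)=0; Z[15]=0
i=16: min(r-i=1, Z[3]=0)=0; Z[16]=0
i=17: outside box; Z[17]=0
i=18: outside box; Z[18]=0
i=19: outside box; Z[19]=4 grow→box=[19,23)
i=20: min(r-i=3, Z[1]=1)=1; Z[20]=1
i=21: min(r-i=2, Z[2]=0)=0; Z[21]=0
i=22: min(r-i=1, Z[3]=0)=0; Z[22]=0
i=23: outside box; Z[23]=0
i=24: outside box; Z[24]=0
i=25: outside box; Z[25]=0
i=26: outside box; Z[26]=0
i=27: outside box; Z[27]=0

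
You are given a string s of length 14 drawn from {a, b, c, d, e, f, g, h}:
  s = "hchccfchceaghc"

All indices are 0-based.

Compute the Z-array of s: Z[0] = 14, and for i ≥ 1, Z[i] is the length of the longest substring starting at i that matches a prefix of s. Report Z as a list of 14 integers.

[14, 0, 2, 0, 0, 0, 0, 2, 0, 0, 0, 0, 2, 0]

Z[0]=14
i=1: fresh scan; Z[1]=0
i=2: fresh scan; Z[2]=2 extend→box=[2,4)
i=3: min(r-i=1, Z[1]=0)=0; Z[3]=0
i=4: fresh scan; Z[4]=0
i=5: fresh scan; Z[5]=0
i=6: fresh scan; Z[6]=0
i=7: fresh scan; Z[7]=2 extend→box=[7,9)
i=8: min(r-i=1, Z[1]=0)=0; Z[8]=0
i=9: fresh scan; Z[9]=0
i=10: fresh scan; Z[10]=0
i=11: fresh scan; Z[11]=0
i=12: fresh scan; Z[12]=2 extend→box=[12,14)
i=13: min(r-i=1, Z[1]=0)=0; Z[13]=0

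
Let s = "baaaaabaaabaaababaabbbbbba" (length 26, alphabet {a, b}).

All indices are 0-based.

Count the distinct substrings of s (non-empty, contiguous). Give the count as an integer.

263

sorted suffixes:
  #0 SA[0]=25  'a'
  #1 SA[1]=1  'aaaaabaaabaaababaabbbbbba'
  #2 SA[2]=2  'aaaabaaabaaababaabbbbbba'
  #3 SA[3]=3  'aaabaaabaaababaabbbbbba'
  #4 SA[4]=7  'aaabaaababaabbbbbba'
  #5 SA[5]=11  'aaababaabbbbbba'
  #6 SA[6]=4  'aabaaabaaababaabbbbbba'
  #7 SA[7]=8  'aabaaababaabbbbbba'
  #8 SA[8]=12  'aababaabbbbbba'
  #9 SA[9]=17  'aabbbbbba'
  #10 SA[10]=5  'abaaabaaababaabbbbbba'
  #11 SA[11]=9  'abaaababaabbbbbba'
  #12 SA[12]=15  'abaabbbbbba'
  #13 SA[13]=13  'ababaabbbbbba'
  #14 SA[14]=18  'abbbbbba'
  #15 SA[15]=24  'ba'
  #16 SA[16]=0  'baaaaabaaabaaababaabbbbbba'
  #17 SA[17]=6  'baaabaaababaabbbbbba'
  #18 SA[18]=10  'baaababaabbbbbba'
  #19 SA[19]=16  'baabbbbbba'
  #20 SA[20]=14  'babaabbbbbba'
  #21 SA[21]=23  'bba'
  #22 SA[22]=22  'bbba'
  #23 SA[23]=21  'bbbba'
  #24 SA[24]=20  'bbbbba'
  #25 SA[25]=19  'bbbbbba'

SA = [25, 1, 2, 3, 7, 11, 4, 8, 12, 17, 5, 9, 15, 13, 18, 24, 0, 6, 10, 16, 14, 23, 22, 21, 20, 19]
[i] adj suffixes → lcp
  [1] 25/1 → 1 ('a')
  [2] 1/2 → 4 ('aaaa')
  [3] 2/3 → 3 ('aaa')
  [4] 3/7 → 9 ('aaabaaaba')
  [5] 7/11 → 5 ('aaaba')
  [6] 11/4 → 2 ('aa')
  [7] 4/8 → 8 ('aabaaaba')
  [8] 8/12 → 4 ('aaba')
  [9] 12/17 → 3 ('aab')
  [10] 17/5 → 1 ('a')
  [11] 5/9 → 7 ('abaaaba')
  [12] 9/15 → 4 ('abaa')
  [13] 15/13 → 3 ('aba')
  [14] 13/18 → 2 ('ab')
  [15] 18/24 → 0 ('')
  [16] 24/0 → 2 ('ba')
  [17] 0/6 → 4 ('baaa')
  [18] 6/10 → 6 ('baaaba')
  [19] 10/16 → 3 ('baa')
  [20] 16/14 → 2 ('ba')
  [21] 14/23 → 1 ('b')
  [22] 23/22 → 2 ('bb')
  [23] 22/21 → 3 ('bbb')
  [24] 21/20 → 4 ('bbbb')
  [25] 20/19 → 5 ('bbbbb')

n(n+1)/2 = 26·27/2 = 351
Σ LCP = 0 + 1 + 4 + 3 + 9 + 5 + 2 + 8 + 4 + 3 + 1 + 7 + 4 + 3 + 2 + 0 + 2 + 4 + 6 + 3 + 2 + 1 + 2 + 3 + 4 + 5 = 88
distinct = 351 − 88 = 263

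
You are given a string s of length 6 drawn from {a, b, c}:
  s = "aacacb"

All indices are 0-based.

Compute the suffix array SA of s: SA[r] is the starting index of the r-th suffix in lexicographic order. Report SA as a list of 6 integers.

[0, 1, 3, 5, 2, 4]

sorted suffixes:
  #0 SA[0]=0  'aacacb'
  #1 SA[1]=1  'acacb'
  #2 SA[2]=3  'acb'
  #3 SA[3]=5  'b'
  #4 SA[4]=2  'cacb'
  #5 SA[5]=4  'cb'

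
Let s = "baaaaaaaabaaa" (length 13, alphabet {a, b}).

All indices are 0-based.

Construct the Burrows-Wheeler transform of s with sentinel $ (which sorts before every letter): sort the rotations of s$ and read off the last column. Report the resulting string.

rank  rotation        last
    0  $baaaaaaaabaaa  a
    1  a$baaaaaaaabaa  a
    2  aa$baaaaaaaaba  a
    3  aaa$baaaaaaaab  b
    4  aaaaaaaabaaa$b  b
    5  aaaaaaabaaa$ba  a
    6  aaaaaabaaa$baa  a
    7  aaaaabaaa$baaa  a
    8  aaaabaaa$baaaa  a
    9  aaabaaa$baaaaa  a
   10  aabaaa$baaaaaa  a
   11  abaaa$baaaaaaa  a
   12  baaa$baaaaaaaa  a
   13  baaaaaaaabaaa$  $

aaabbaaaaaaaa$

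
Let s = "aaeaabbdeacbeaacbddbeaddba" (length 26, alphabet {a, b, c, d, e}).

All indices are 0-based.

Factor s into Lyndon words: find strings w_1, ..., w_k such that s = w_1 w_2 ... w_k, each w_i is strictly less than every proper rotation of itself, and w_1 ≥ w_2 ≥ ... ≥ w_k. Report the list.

emit factor 1: 'aae' (i=0, period=3)
emit factor 2: 'aabbdeacbeaacbddbeaddb' (i=3, period=22)
emit factor 3: 'a' (i=25, period=1)

["aae", "aabbdeacbeaacbddbeaddb", "a"]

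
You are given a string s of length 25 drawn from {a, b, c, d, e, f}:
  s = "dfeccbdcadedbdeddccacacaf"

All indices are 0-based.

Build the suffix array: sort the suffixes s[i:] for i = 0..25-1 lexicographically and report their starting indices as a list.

sorted suffixes:
  #0 SA[0]=19  'acacaf'
  #1 SA[1]=21  'acaf'
  #2 SA[2]=8  'adedbdeddccacacaf'
  #3 SA[3]=23  'af'
  #4 SA[4]=5  'bdcadedbdeddccacacaf'
  #5 SA[5]=12  'bdeddccacacaf'
  #6 SA[6]=18  'cacacaf'
  #7 SA[7]=20  'cacaf'
  #8 SA[8]=7  'cadedbdeddccacacaf'
  #9 SA[9]=22  'caf'
  #10 SA[10]=4  'cbdcadedbdeddccacacaf'
  #11 SA[11]=17  'ccacacaf'
  #12 SA[12]=3  'ccbdcadedbdeddccacacaf'
  #13 SA[13]=11  'dbdeddccacacaf'
  #14 SA[14]=6  'dcadedbdeddccacacaf'
  #15 SA[15]=16  'dccacacaf'
  #16 SA[16]=15  'ddccacacaf'
  #17 SA[17]=9  'dedbdeddccacacaf'
  #18 SA[18]=13  'deddccacacaf'
  #19 SA[19]=0  'dfeccbdcadedbdeddccacacaf'
  #20 SA[20]=2  'eccbdcadedbdeddccacacaf'
  #21 SA[21]=10  'edbdeddccacacaf'
  #22 SA[22]=14  'eddccacacaf'
  #23 SA[23]=24  'f'
  #24 SA[24]=1  'feccbdcadedbdeddccacacaf'

[19, 21, 8, 23, 5, 12, 18, 20, 7, 22, 4, 17, 3, 11, 6, 16, 15, 9, 13, 0, 2, 10, 14, 24, 1]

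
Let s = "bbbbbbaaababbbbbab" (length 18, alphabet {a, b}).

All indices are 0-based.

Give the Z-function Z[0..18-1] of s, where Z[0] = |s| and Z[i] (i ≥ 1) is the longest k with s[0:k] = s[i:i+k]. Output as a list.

[18, 5, 4, 3, 2, 1, 0, 0, 0, 1, 0, 5, 4, 3, 2, 1, 0, 1]

Z[0]=18
i=1: outside box; Z[1]=5 extend→box=[1,6)
i=2: min(r-i=4, Z[1]=5)=4; Z[2]=4
i=3: min(r-i=3, Z[2]=4)=3; Z[3]=3
i=4: min(r-i=2, Z[3]=3)=2; Z[4]=2
i=5: min(r-i=1, Z[4]=2)=1; Z[5]=1
i=6: outside box; Z[6]=0
i=7: outside box; Z[7]=0
i=8: outside box; Z[8]=0
i=9: outside box; Z[9]=1 extend→box=[9,10)
i=10: outside box; Z[10]=0
i=11: outside box; Z[11]=5 extend→box=[11,16)
i=12: min(r-i=4, Z[1]=5)=4; Z[12]=4
i=13: min(r-i=3, Z[2]=4)=3; Z[13]=3
i=14: min(r-i=2, Z[3]=3)=2; Z[14]=2
i=15: min(r-i=1, Z[4]=2)=1; Z[15]=1
i=16: outside box; Z[16]=0
i=17: outside box; Z[17]=1 extend→box=[17,18)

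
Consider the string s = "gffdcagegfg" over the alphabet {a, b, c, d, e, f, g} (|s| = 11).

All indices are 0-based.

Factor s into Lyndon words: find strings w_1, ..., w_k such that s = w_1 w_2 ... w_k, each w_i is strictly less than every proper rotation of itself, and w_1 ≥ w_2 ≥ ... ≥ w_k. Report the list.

emit factor 1: 'g' (i=0, period=1)
emit factor 2: 'f' (i=1, period=1)
emit factor 3: 'f' (i=2, period=1)
emit factor 4: 'd' (i=3, period=1)
emit factor 5: 'c' (i=4, period=1)
emit factor 6: 'agegfg' (i=5, period=6)

["g", "f", "f", "d", "c", "agegfg"]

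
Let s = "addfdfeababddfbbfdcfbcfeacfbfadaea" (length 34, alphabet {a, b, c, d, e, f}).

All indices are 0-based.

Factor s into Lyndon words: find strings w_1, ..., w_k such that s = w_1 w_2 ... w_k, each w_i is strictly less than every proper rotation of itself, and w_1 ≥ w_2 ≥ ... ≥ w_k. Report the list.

emit factor 1: 'addfdfe' (i=0, period=7)
emit factor 2: 'ababddfbbfdcfbcfeacfbfadae' (i=7, period=26)
emit factor 3: 'a' (i=33, period=1)

["addfdfe", "ababddfbbfdcfbcfeacfbfadae", "a"]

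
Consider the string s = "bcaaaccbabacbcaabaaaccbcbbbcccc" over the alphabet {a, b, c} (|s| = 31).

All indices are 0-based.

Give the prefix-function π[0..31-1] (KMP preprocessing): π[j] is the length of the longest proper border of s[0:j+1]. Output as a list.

[0, 0, 0, 0, 0, 0, 0, 1, 0, 1, 0, 0, 1, 2, 3, 4, 1, 0, 0, 0, 0, 0, 1, 2, 1, 1, 1, 2, 0, 0, 0]

π[0] = 0
j=1 s[j]='c': π[1]=0 (border '')
j=2 s[j]='a': π[2]=0 (border '')
j=3 s[j]='a': π[3]=0 (border '')
j=4 s[j]='a': π[4]=0 (border '')
j=5 s[j]='c': π[5]=0 (border '')
j=6 s[j]='c': π[6]=0 (border '')
j=7 s[j]='b': π[7]=1 (border 'b')
j=8 s[j]='a': k: 1→0; π[8]=0 (border '')
j=9 s[j]='b': π[9]=1 (border 'b')
j=10 s[j]='a': k: 1→0; π[10]=0 (border '')
j=11 s[j]='c': π[11]=0 (border '')
j=12 s[j]='b': π[12]=1 (border 'b')
j=13 s[j]='c': π[13]=2 (border 'bc')
j=14 s[j]='a': π[14]=3 (border 'bca')
j=15 s[j]='a': π[15]=4 (border 'bcaa')
j=16 s[j]='b': k: 4→0; π[16]=1 (border 'b')
j=17 s[j]='a': k: 1→0; π[17]=0 (border '')
j=18 s[j]='a': π[18]=0 (border '')
j=19 s[j]='a': π[19]=0 (border '')
j=20 s[j]='c': π[20]=0 (border '')
j=21 s[j]='c': π[21]=0 (border '')
j=22 s[j]='b': π[22]=1 (border 'b')
j=23 s[j]='c': π[23]=2 (border 'bc')
j=24 s[j]='b': k: 2→0; π[24]=1 (border 'b')
j=25 s[j]='b': k: 1→0; π[25]=1 (border 'b')
j=26 s[j]='b': k: 1→0; π[26]=1 (border 'b')
j=27 s[j]='c': π[27]=2 (border 'bc')
j=28 s[j]='c': k: 2→0; π[28]=0 (border '')
j=29 s[j]='c': π[29]=0 (border '')
j=30 s[j]='c': π[30]=0 (border '')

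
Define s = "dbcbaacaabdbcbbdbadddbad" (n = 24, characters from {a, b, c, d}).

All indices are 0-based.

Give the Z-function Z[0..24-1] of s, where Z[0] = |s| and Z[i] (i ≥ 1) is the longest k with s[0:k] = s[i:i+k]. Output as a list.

[24, 0, 0, 0, 0, 0, 0, 0, 0, 0, 4, 0, 0, 0, 0, 2, 0, 0, 1, 1, 2, 0, 0, 1]

Z[0]=24
i=1: i≥r, start 0; Z[1]=0
i=2: i≥r, start 0; Z[2]=0
i=3: i≥r, start 0; Z[3]=0
i=4: i≥r, start 0; Z[4]=0
i=5: i≥r, start 0; Z[5]=0
i=6: i≥r, start 0; Z[6]=0
i=7: i≥r, start 0; Z[7]=0
i=8: i≥r, start 0; Z[8]=0
i=9: i≥r, start 0; Z[9]=0
i=10: i≥r, start 0; Z[10]=4 extend→box=[10,14)
i=11: min(r-i=3, Z[1]=0)=0; Z[11]=0
i=12: min(r-i=2, Z[2]=0)=0; Z[12]=0
i=13: min(r-i=1, Z[3]=0)=0; Z[13]=0
i=14: i≥r, start 0; Z[14]=0
i=15: i≥r, start 0; Z[15]=2 extend→box=[15,17)
i=16: min(r-i=1, Z[1]=0)=0; Z[16]=0
i=17: i≥r, start 0; Z[17]=0
i=18: i≥r, start 0; Z[18]=1 extend→box=[18,19)
i=19: i≥r, start 0; Z[19]=1 extend→box=[19,20)
i=20: i≥r, start 0; Z[20]=2 extend→box=[20,22)
i=21: min(r-i=1, Z[1]=0)=0; Z[21]=0
i=22: i≥r, start 0; Z[22]=0
i=23: i≥r, start 0; Z[23]=1 extend→box=[23,24)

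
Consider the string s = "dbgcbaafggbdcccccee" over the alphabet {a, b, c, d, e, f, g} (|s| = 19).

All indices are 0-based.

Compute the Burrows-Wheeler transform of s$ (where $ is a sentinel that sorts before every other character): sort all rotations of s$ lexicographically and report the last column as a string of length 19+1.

rank  rotation              last
    0  $dbgcbaafggbdcccccee  e
    1  aafggbdcccccee$dbgcb  b
    2  afggbdcccccee$dbgcba  a
    3  baafggbdcccccee$dbgc  c
    4  bdcccccee$dbgcbaafgg  g
    5  bgcbaafggbdcccccee$d  d
    6  cbaafggbdcccccee$dbg  g
    7  cccccee$dbgcbaafggbd  d
    8  ccccee$dbgcbaafggbdc  c
    9  cccee$dbgcbaafggbdcc  c
   10  ccee$dbgcbaafggbdccc  c
   11  cee$dbgcbaafggbdcccc  c
   12  dbgcbaafggbdcccccee$  $
   13  dcccccee$dbgcbaafggb  b
   14  e$dbgcbaafggbdccccce  e
   15  ee$dbgcbaafggbdccccc  c
   16  fggbdcccccee$dbgcbaa  a
   17  gbdcccccee$dbgcbaafg  g
   18  gcbaafggbdcccccee$db  b
   19  ggbdcccccee$dbgcbaaf  f

ebacgdgdcccc$becagbf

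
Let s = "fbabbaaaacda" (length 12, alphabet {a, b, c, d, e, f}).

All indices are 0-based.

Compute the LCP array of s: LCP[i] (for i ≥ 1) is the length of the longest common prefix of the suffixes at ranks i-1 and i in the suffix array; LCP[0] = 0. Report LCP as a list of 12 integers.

sorted suffixes:
  #0 SA[0]=11  'a'
  #1 SA[1]=5  'aaaacda'
  #2 SA[2]=6  'aaacda'
  #3 SA[3]=7  'aacda'
  #4 SA[4]=2  'abbaaaacda'
  #5 SA[5]=8  'acda'
  #6 SA[6]=4  'baaaacda'
  #7 SA[7]=1  'babbaaaacda'
  #8 SA[8]=3  'bbaaaacda'
  #9 SA[9]=9  'cda'
  #10 SA[10]=10  'da'
  #11 SA[11]=0  'fbabbaaaacda'

SA = [11, 5, 6, 7, 2, 8, 4, 1, 3, 9, 10, 0]
i: (SA[i-1],SA[i]) lcp shared
  1: (11,5) 1 'a'
  2: (5,6) 3 'aaa'
  3: (6,7) 2 'aa'
  4: (7,2) 1 'a'
  5: (2,8) 1 'a'
  6: (8,4) 0 ''
  7: (4,1) 2 'ba'
  8: (1,3) 1 'b'
  9: (3,9) 0 ''
  10: (9,10) 0 ''
  11: (10,0) 0 ''

[0, 1, 3, 2, 1, 1, 0, 2, 1, 0, 0, 0]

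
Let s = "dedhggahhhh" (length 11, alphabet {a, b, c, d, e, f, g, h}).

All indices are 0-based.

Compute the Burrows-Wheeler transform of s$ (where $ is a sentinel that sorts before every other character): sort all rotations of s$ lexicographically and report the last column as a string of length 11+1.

rank  rotation      last
    0  $dedhggahhhh  h
    1  ahhhh$dedhgg  g
    2  dedhggahhhh$  $
    3  dhggahhhh$de  e
    4  edhggahhhh$d  d
    5  gahhhh$dedhg  g
    6  ggahhhh$dedh  h
    7  h$dedhggahhh  h
    8  hggahhhh$ded  d
    9  hh$dedhggahh  h
   10  hhh$dedhggah  h
   11  hhhh$dedhgga  a

hg$edghhdhha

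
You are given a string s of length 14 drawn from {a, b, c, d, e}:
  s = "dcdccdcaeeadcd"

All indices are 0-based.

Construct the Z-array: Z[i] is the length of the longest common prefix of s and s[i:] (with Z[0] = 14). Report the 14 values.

[14, 0, 2, 0, 0, 2, 0, 0, 0, 0, 0, 3, 0, 1]

Z[0]=14
i=1: i≥r, start 0; Z[1]=0
i=2: i≥r, start 0; Z[2]=2 scan→box=[2,4)
i=3: min(r-i=1, Z[1]=0)=0; Z[3]=0
i=4: i≥r, start 0; Z[4]=0
i=5: i≥r, start 0; Z[5]=2 scan→box=[5,7)
i=6: min(r-i=1, Z[1]=0)=0; Z[6]=0
i=7: i≥r, start 0; Z[7]=0
i=8: i≥r, start 0; Z[8]=0
i=9: i≥r, start 0; Z[9]=0
i=10: i≥r, start 0; Z[10]=0
i=11: i≥r, start 0; Z[11]=3 scan→box=[11,14)
i=12: min(r-i=2, Z[1]=0)=0; Z[12]=0
i=13: min(r-i=1, Z[2]=2)=1; Z[13]=1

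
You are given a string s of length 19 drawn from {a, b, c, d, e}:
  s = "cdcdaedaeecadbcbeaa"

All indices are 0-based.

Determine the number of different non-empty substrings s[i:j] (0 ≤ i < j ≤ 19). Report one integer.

172

rank | idx | suffix
   0 |  18 | a
   1 |  17 | aa
   2 |  11 | adbcbeaa
   3 |   4 | aedaeecadbcbeaa
   4 |   7 | aeecadbcbeaa
   5 |  13 | bcbeaa
   6 |  15 | beaa
   7 |  10 | cadbcbeaa
   8 |  14 | cbeaa
   9 |   2 | cdaedaeecadbcbeaa
  10 |   0 | cdcdaedaeecadbcbeaa
  11 |   3 | daedaeecadbcbeaa
  12 |   6 | daeecadbcbeaa
  13 |  12 | dbcbeaa
  14 |   1 | dcdaedaeecadbcbeaa
  15 |  16 | eaa
  16 |   9 | ecadbcbeaa
  17 |   5 | edaeecadbcbeaa
  18 |   8 | eecadbcbeaa

SA = [18, 17, 11, 4, 7, 13, 15, 10, 14, 2, 0, 3, 6, 12, 1, 16, 9, 5, 8]
i: (SA[i-1],SA[i]) lcp shared
  1: (18,17) 1 'a'
  2: (17,11) 1 'a'
  3: (11,4) 1 'a'
  4: (4,7) 2 'ae'
  5: (7,13) 0 ''
  6: (13,15) 1 'b'
  7: (15,10) 0 ''
  8: (10,14) 1 'c'
  9: (14,2) 1 'c'
  10: (2,0) 2 'cd'
  11: (0,3) 0 ''
  12: (3,6) 3 'dae'
  13: (6,12) 1 'd'
  14: (12,1) 1 'd'
  15: (1,16) 0 ''
  16: (16,9) 1 'e'
  17: (9,5) 1 'e'
  18: (5,8) 1 'e'

n(n+1)/2 = 19·20/2 = 190
Σ LCP = 0 + 1 + 1 + 1 + 2 + 0 + 1 + 0 + 1 + 1 + 2 + 0 + 3 + 1 + 1 + 0 + 1 + 1 + 1 = 18
distinct = 190 − 18 = 172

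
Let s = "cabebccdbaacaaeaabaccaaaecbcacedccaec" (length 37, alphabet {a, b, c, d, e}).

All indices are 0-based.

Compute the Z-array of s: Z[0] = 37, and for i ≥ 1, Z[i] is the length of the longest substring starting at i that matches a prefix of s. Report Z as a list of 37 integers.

Z[0]=37
i=1: i≥r, start 0; Z[1]=0
i=2: i≥r, start 0; Z[2]=0
i=3: i≥r, start 0; Z[3]=0
i=4: i≥r, start 0; Z[4]=0
i=5: i≥r, start 0; Z[5]=1 extend→box=[5,6)
i=6: i≥r, start 0; Z[6]=1 extend→box=[6,7)
i=7: i≥r, start 0; Z[7]=0
i=8: i≥r, start 0; Z[8]=0
i=9: i≥r, start 0; Z[9]=0
i=10: i≥r, start 0; Z[10]=0
i=11: i≥r, start 0; Z[11]=2 extend→box=[11,13)
i=12: min(r-i=1, Z[1]=0)=0; Z[12]=0
i=13: i≥r, start 0; Z[13]=0
i=14: i≥r, start 0; Z[14]=0
i=15: i≥r, start 0; Z[15]=0
i=16: i≥r, start 0; Z[16]=0
i=17: i≥r, start 0; Z[17]=0
i=18: i≥r, start 0; Z[18]=0
i=19: i≥r, start 0; Z[19]=1 extend→box=[19,20)
i=20: i≥r, start 0; Z[20]=2 extend→box=[20,22)
i=21: min(r-i=1, Z[1]=0)=0; Z[21]=0
i=22: i≥r, start 0; Z[22]=0
i=23: i≥r, start 0; Z[23]=0
i=24: i≥r, start 0; Z[24]=0
i=25: i≥r, start 0; Z[25]=1 extend→box=[25,26)
i=26: i≥r, start 0; Z[26]=0
i=27: i≥r, start 0; Z[27]=2 extend→box=[27,29)
i=28: min(r-i=1, Z[1]=0)=0; Z[28]=0
i=29: i≥r, start 0; Z[29]=1 extend→box=[29,30)
i=30: i≥r, start 0; Z[30]=0
i=31: i≥r, start 0; Z[31]=0
i=32: i≥r, start 0; Z[32]=1 extend→box=[32,33)
i=33: i≥r, start 0; Z[33]=2 extend→box=[33,35)
i=34: min(r-i=1, Z[1]=0)=0; Z[34]=0
i=35: i≥r, start 0; Z[35]=0
i=36: i≥r, start 0; Z[36]=1 extend→box=[36,37)

[37, 0, 0, 0, 0, 1, 1, 0, 0, 0, 0, 2, 0, 0, 0, 0, 0, 0, 0, 1, 2, 0, 0, 0, 0, 1, 0, 2, 0, 1, 0, 0, 1, 2, 0, 0, 1]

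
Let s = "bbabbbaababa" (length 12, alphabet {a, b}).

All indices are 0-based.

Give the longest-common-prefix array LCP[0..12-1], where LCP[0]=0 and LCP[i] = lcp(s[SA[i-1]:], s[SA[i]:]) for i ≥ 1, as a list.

rank | idx | suffix
   0 |  11 | a
   1 |   6 | aababa
   2 |   9 | aba
   3 |   7 | ababa
   4 |   2 | abbbaababa
   5 |  10 | ba
   6 |   5 | baababa
   7 |   8 | baba
   8 |   1 | babbbaababa
   9 |   4 | bbaababa
  10 |   0 | bbabbbaababa
  11 |   3 | bbbaababa

SA = [11, 6, 9, 7, 2, 10, 5, 8, 1, 4, 0, 3]
[i] adj suffixes → lcp
  [1] 11/6 → 1 ('a')
  [2] 6/9 → 1 ('a')
  [3] 9/7 → 3 ('aba')
  [4] 7/2 → 2 ('ab')
  [5] 2/10 → 0 ('')
  [6] 10/5 → 2 ('ba')
  [7] 5/8 → 2 ('ba')
  [8] 8/1 → 3 ('bab')
  [9] 1/4 → 1 ('b')
  [10] 4/0 → 3 ('bba')
  [11] 0/3 → 2 ('bb')

[0, 1, 1, 3, 2, 0, 2, 2, 3, 1, 3, 2]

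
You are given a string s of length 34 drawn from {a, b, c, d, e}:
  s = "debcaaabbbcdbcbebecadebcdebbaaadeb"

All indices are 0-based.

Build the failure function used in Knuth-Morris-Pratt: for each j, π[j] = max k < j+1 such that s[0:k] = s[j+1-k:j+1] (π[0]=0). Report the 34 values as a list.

π[0] = 0
j=1 s[j]='e': π[1]=0 (border '')
j=2 s[j]='b': π[2]=0 (border '')
j=3 s[j]='c': π[3]=0 (border '')
j=4 s[j]='a': π[4]=0 (border '')
j=5 s[j]='a': π[5]=0 (border '')
j=6 s[j]='a': π[6]=0 (border '')
j=7 s[j]='b': π[7]=0 (border '')
j=8 s[j]='b': π[8]=0 (border '')
j=9 s[j]='b': π[9]=0 (border '')
j=10 s[j]='c': π[10]=0 (border '')
j=11 s[j]='d': π[11]=1 (border 'd')
j=12 s[j]='b': k: 1→0; π[12]=0 (border '')
j=13 s[j]='c': π[13]=0 (border '')
j=14 s[j]='b': π[14]=0 (border '')
j=15 s[j]='e': π[15]=0 (border '')
j=16 s[j]='b': π[16]=0 (border '')
j=17 s[j]='e': π[17]=0 (border '')
j=18 s[j]='c': π[18]=0 (border '')
j=19 s[j]='a': π[19]=0 (border '')
j=20 s[j]='d': π[20]=1 (border 'd')
j=21 s[j]='e': π[21]=2 (border 'de')
j=22 s[j]='b': π[22]=3 (border 'deb')
j=23 s[j]='c': π[23]=4 (border 'debc')
j=24 s[j]='d': k: 4→0; π[24]=1 (border 'd')
j=25 s[j]='e': π[25]=2 (border 'de')
j=26 s[j]='b': π[26]=3 (border 'deb')
j=27 s[j]='b': k: 3→0; π[27]=0 (border '')
j=28 s[j]='a': π[28]=0 (border '')
j=29 s[j]='a': π[29]=0 (border '')
j=30 s[j]='a': π[30]=0 (border '')
j=31 s[j]='d': π[31]=1 (border 'd')
j=32 s[j]='e': π[32]=2 (border 'de')
j=33 s[j]='b': π[33]=3 (border 'deb')

[0, 0, 0, 0, 0, 0, 0, 0, 0, 0, 0, 1, 0, 0, 0, 0, 0, 0, 0, 0, 1, 2, 3, 4, 1, 2, 3, 0, 0, 0, 0, 1, 2, 3]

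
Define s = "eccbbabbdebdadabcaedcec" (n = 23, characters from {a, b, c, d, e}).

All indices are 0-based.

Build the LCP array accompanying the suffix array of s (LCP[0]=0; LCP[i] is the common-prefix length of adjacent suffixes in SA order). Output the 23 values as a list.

rank→(start, suffix):
  0 → (5, 'abbdebdadabcaedcec')
  1 → (14, 'abcaedcec')
  2 → (12, 'adabcaedcec')
  3 → (17, 'aedcec')
  4 → (4, 'babbdebdadabcaedcec')
  5 → (3, 'bbabbdebdadabcaedcec')
  6 → (6, 'bbdebdadabcaedcec')
  7 → (15, 'bcaedcec')
  8 → (10, 'bdadabcaedcec')
  9 → (7, 'bdebdadabcaedcec')
  10 → (22, 'c')
  11 → (16, 'caedcec')
  12 → (2, 'cbbabbdebdadabcaedcec')
  13 → (1, 'ccbbabbdebdadabcaedcec')
  14 → (20, 'cec')
  15 → (13, 'dabcaedcec')
  16 → (11, 'dadabcaedcec')
  17 → (19, 'dcec')
  18 → (8, 'debdadabcaedcec')
  19 → (9, 'ebdadabcaedcec')
  20 → (21, 'ec')
  21 → (0, 'eccbbabbdebdadabcaedcec')
  22 → (18, 'edcec')

SA = [5, 14, 12, 17, 4, 3, 6, 15, 10, 7, 22, 16, 2, 1, 20, 13, 11, 19, 8, 9, 21, 0, 18]
i: (SA[i-1],SA[i]) lcp shared
  1: (5,14) 2 'ab'
  2: (14,12) 1 'a'
  3: (12,17) 1 'a'
  4: (17,4) 0 ''
  5: (4,3) 1 'b'
  6: (3,6) 2 'bb'
  7: (6,15) 1 'b'
  8: (15,10) 1 'b'
  9: (10,7) 2 'bd'
  10: (7,22) 0 ''
  11: (22,16) 1 'c'
  12: (16,2) 1 'c'
  13: (2,1) 1 'c'
  14: (1,20) 1 'c'
  15: (20,13) 0 ''
  16: (13,11) 2 'da'
  17: (11,19) 1 'd'
  18: (19,8) 1 'd'
  19: (8,9) 0 ''
  20: (9,21) 1 'e'
  21: (21,0) 2 'ec'
  22: (0,18) 1 'e'

[0, 2, 1, 1, 0, 1, 2, 1, 1, 2, 0, 1, 1, 1, 1, 0, 2, 1, 1, 0, 1, 2, 1]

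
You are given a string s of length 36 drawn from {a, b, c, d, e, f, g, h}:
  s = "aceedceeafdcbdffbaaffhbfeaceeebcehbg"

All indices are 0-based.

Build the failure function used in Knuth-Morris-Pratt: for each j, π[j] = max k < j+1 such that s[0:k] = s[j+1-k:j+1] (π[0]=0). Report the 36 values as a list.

[0, 0, 0, 0, 0, 0, 0, 0, 1, 0, 0, 0, 0, 0, 0, 0, 0, 1, 1, 0, 0, 0, 0, 0, 0, 1, 2, 3, 4, 0, 0, 0, 0, 0, 0, 0]

π[0] = 0
j=1 s[j]='c': π[1]=0 (border '')
j=2 s[j]='e': π[2]=0 (border '')
j=3 s[j]='e': π[3]=0 (border '')
j=4 s[j]='d': π[4]=0 (border '')
j=5 s[j]='c': π[5]=0 (border '')
j=6 s[j]='e': π[6]=0 (border '')
j=7 s[j]='e': π[7]=0 (border '')
j=8 s[j]='a': π[8]=1 (border 'a')
j=9 s[j]='f': k: 1→0; π[9]=0 (border '')
j=10 s[j]='d': π[10]=0 (border '')
j=11 s[j]='c': π[11]=0 (border '')
j=12 s[j]='b': π[12]=0 (border '')
j=13 s[j]='d': π[13]=0 (border '')
j=14 s[j]='f': π[14]=0 (border '')
j=15 s[j]='f': π[15]=0 (border '')
j=16 s[j]='b': π[16]=0 (border '')
j=17 s[j]='a': π[17]=1 (border 'a')
j=18 s[j]='a': k: 1→0; π[18]=1 (border 'a')
j=19 s[j]='f': k: 1→0; π[19]=0 (border '')
j=20 s[j]='f': π[20]=0 (border '')
j=21 s[j]='h': π[21]=0 (border '')
j=22 s[j]='b': π[22]=0 (border '')
j=23 s[j]='f': π[23]=0 (border '')
j=24 s[j]='e': π[24]=0 (border '')
j=25 s[j]='a': π[25]=1 (border 'a')
j=26 s[j]='c': π[26]=2 (border 'ac')
j=27 s[j]='e': π[27]=3 (border 'ace')
j=28 s[j]='e': π[28]=4 (border 'acee')
j=29 s[j]='e': k: 4→0; π[29]=0 (border '')
j=30 s[j]='b': π[30]=0 (border '')
j=31 s[j]='c': π[31]=0 (border '')
j=32 s[j]='e': π[32]=0 (border '')
j=33 s[j]='h': π[33]=0 (border '')
j=34 s[j]='b': π[34]=0 (border '')
j=35 s[j]='g': π[35]=0 (border '')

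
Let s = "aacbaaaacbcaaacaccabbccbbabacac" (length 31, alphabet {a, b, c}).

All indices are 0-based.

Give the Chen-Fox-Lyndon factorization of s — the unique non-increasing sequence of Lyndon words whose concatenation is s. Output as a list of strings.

emit factor 1: 'aacb' (i=0, period=4)
emit factor 2: 'aaaacbcaaacaccabbccbbabacac' (i=4, period=27)

["aacb", "aaaacbcaaacaccabbccbbabacac"]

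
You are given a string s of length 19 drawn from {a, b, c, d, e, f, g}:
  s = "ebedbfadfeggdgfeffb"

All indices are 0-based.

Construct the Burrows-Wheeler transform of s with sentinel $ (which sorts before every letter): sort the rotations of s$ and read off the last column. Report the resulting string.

bffedeag$bffbfgdegde

rank  rotation              last
    0  $ebedbfadfeggdgfeffb  b
    1  adfeggdgfeffb$ebedbf  f
    2  b$ebedbfadfeggdgfeff  f
    3  bedbfadfeggdgfeffb$e  e
    4  bfadfeggdgfeffb$ebed  d
    5  dbfadfeggdgfeffb$ebe  e
    6  dfeggdgfeffb$ebedbfa  a
    7  dgfeffb$ebedbfadfegg  g
    8  ebedbfadfeggdgfeffb$  $
    9  edbfadfeggdgfeffb$eb  b
   10  effb$ebedbfadfeggdgf  f
   11  eggdgfeffb$ebedbfadf  f
   12  fadfeggdgfeffb$ebedb  b
   13  fb$ebedbfadfeggdgfef  f
   14  feffb$ebedbfadfeggdg  g
   15  feggdgfeffb$ebedbfad  d
   16  ffb$ebedbfadfeggdgfe  e
   17  gdgfeffb$ebedbfadfeg  g
   18  gfeffb$ebedbfadfeggd  d
   19  ggdgfeffb$ebedbfadfe  e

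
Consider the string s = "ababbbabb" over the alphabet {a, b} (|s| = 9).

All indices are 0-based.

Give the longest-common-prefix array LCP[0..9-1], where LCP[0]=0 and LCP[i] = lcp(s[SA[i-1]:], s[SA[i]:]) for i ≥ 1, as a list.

sorted suffixes:
  #0 SA[0]=0  'ababbbabb'
  #1 SA[1]=6  'abb'
  #2 SA[2]=2  'abbbabb'
  #3 SA[3]=8  'b'
  #4 SA[4]=5  'babb'
  #5 SA[5]=1  'babbbabb'
  #6 SA[6]=7  'bb'
  #7 SA[7]=4  'bbabb'
  #8 SA[8]=3  'bbbabb'

SA = [0, 6, 2, 8, 5, 1, 7, 4, 3]
rank  pair      lcp
   1  s[0:],s[6:]  2  'ab'
   2  s[6:],s[2:]  3  'abb'
   3  s[2:],s[8:]  0  ''
   4  s[8:],s[5:]  1  'b'
   5  s[5:],s[1:]  4  'babb'
   6  s[1:],s[7:]  1  'b'
   7  s[7:],s[4:]  2  'bb'
   8  s[4:],s[3:]  2  'bb'

[0, 2, 3, 0, 1, 4, 1, 2, 2]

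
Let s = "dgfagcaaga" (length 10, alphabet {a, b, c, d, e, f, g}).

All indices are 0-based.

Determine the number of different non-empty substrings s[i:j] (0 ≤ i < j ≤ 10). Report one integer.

rank→(start, suffix):
  0 → (9, 'a')
  1 → (6, 'aaga')
  2 → (7, 'aga')
  3 → (3, 'agcaaga')
  4 → (5, 'caaga')
  5 → (0, 'dgfagcaaga')
  6 → (2, 'fagcaaga')
  7 → (8, 'ga')
  8 → (4, 'gcaaga')
  9 → (1, 'gfagcaaga')

SA = [9, 6, 7, 3, 5, 0, 2, 8, 4, 1]
i: (SA[i-1],SA[i]) lcp shared
  1: (9,6) 1 'a'
  2: (6,7) 1 'a'
  3: (7,3) 2 'ag'
  4: (3,5) 0 ''
  5: (5,0) 0 ''
  6: (0,2) 0 ''
  7: (2,8) 0 ''
  8: (8,4) 1 'g'
  9: (4,1) 1 'g'

n(n+1)/2 = 10·11/2 = 55
Σ LCP = 0 + 1 + 1 + 2 + 0 + 0 + 0 + 0 + 1 + 1 = 6
distinct = 55 − 6 = 49

49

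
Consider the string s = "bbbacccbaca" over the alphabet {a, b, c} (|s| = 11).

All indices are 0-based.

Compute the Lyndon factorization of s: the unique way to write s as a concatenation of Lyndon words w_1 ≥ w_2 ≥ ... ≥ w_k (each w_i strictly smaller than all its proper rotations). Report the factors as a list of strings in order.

emit factor 1: 'b' (i=0, period=1)
emit factor 2: 'b' (i=1, period=1)
emit factor 3: 'b' (i=2, period=1)
emit factor 4: 'acccb' (i=3, period=5)
emit factor 5: 'ac' (i=8, period=2)
emit factor 6: 'a' (i=10, period=1)

["b", "b", "b", "acccb", "ac", "a"]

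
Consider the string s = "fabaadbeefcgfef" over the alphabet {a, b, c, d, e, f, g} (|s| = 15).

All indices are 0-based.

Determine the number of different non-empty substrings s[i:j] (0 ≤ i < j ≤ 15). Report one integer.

111

rank→(start, suffix):
  0 → (3, 'aadbeefcgfef')
  1 → (1, 'abaadbeefcgfef')
  2 → (4, 'adbeefcgfef')
  3 → (2, 'baadbeefcgfef')
  4 → (6, 'beefcgfef')
  5 → (10, 'cgfef')
  6 → (5, 'dbeefcgfef')
  7 → (7, 'eefcgfef')
  8 → (13, 'ef')
  9 → (8, 'efcgfef')
  10 → (14, 'f')
  11 → (0, 'fabaadbeefcgfef')
  12 → (9, 'fcgfef')
  13 → (12, 'fef')
  14 → (11, 'gfef')

SA = [3, 1, 4, 2, 6, 10, 5, 7, 13, 8, 14, 0, 9, 12, 11]
[i] adj suffixes → lcp
  [1] 3/1 → 1 ('a')
  [2] 1/4 → 1 ('a')
  [3] 4/2 → 0 ('')
  [4] 2/6 → 1 ('b')
  [5] 6/10 → 0 ('')
  [6] 10/5 → 0 ('')
  [7] 5/7 → 0 ('')
  [8] 7/13 → 1 ('e')
  [9] 13/8 → 2 ('ef')
  [10] 8/14 → 0 ('')
  [11] 14/0 → 1 ('f')
  [12] 0/9 → 1 ('f')
  [13] 9/12 → 1 ('f')
  [14] 12/11 → 0 ('')

n(n+1)/2 = 15·16/2 = 120
Σ LCP = 0 + 1 + 1 + 0 + 1 + 0 + 0 + 0 + 1 + 2 + 0 + 1 + 1 + 1 + 0 = 9
distinct = 120 − 9 = 111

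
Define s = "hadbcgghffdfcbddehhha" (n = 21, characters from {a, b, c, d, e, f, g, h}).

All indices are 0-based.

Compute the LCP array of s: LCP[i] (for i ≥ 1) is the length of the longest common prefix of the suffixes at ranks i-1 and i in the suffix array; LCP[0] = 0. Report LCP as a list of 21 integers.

[0, 1, 0, 1, 0, 1, 0, 1, 1, 1, 0, 0, 1, 1, 0, 1, 0, 2, 1, 1, 2]

sorted suffixes:
  #0 SA[0]=20  'a'
  #1 SA[1]=1  'adbcgghffdfcbddehhha'
  #2 SA[2]=3  'bcgghffdfcbddehhha'
  #3 SA[3]=13  'bddehhha'
  #4 SA[4]=12  'cbddehhha'
  #5 SA[5]=4  'cgghffdfcbddehhha'
  #6 SA[6]=2  'dbcgghffdfcbddehhha'
  #7 SA[7]=14  'ddehhha'
  #8 SA[8]=15  'dehhha'
  #9 SA[9]=10  'dfcbddehhha'
  #10 SA[10]=16  'ehhha'
  #11 SA[11]=11  'fcbddehhha'
  #12 SA[12]=9  'fdfcbddehhha'
  #13 SA[13]=8  'ffdfcbddehhha'
  #14 SA[14]=5  'gghffdfcbddehhha'
  #15 SA[15]=6  'ghffdfcbddehhha'
  #16 SA[16]=19  'ha'
  #17 SA[17]=0  'hadbcgghffdfcbddehhha'
  #18 SA[18]=7  'hffdfcbddehhha'
  #19 SA[19]=18  'hha'
  #20 SA[20]=17  'hhha'

SA = [20, 1, 3, 13, 12, 4, 2, 14, 15, 10, 16, 11, 9, 8, 5, 6, 19, 0, 7, 18, 17]
i: (SA[i-1],SA[i]) lcp shared
  1: (20,1) 1 'a'
  2: (1,3) 0 ''
  3: (3,13) 1 'b'
  4: (13,12) 0 ''
  5: (12,4) 1 'c'
  6: (4,2) 0 ''
  7: (2,14) 1 'd'
  8: (14,15) 1 'd'
  9: (15,10) 1 'd'
  10: (10,16) 0 ''
  11: (16,11) 0 ''
  12: (11,9) 1 'f'
  13: (9,8) 1 'f'
  14: (8,5) 0 ''
  15: (5,6) 1 'g'
  16: (6,19) 0 ''
  17: (19,0) 2 'ha'
  18: (0,7) 1 'h'
  19: (7,18) 1 'h'
  20: (18,17) 2 'hh'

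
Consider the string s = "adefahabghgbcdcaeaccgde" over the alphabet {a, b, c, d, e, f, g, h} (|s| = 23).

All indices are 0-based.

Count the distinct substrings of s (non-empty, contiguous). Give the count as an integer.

sorted suffixes:
  #0 SA[0]=6  'abghgbcdcaeaccgde'
  #1 SA[1]=17  'accgde'
  #2 SA[2]=0  'adefahabghgbcdcaeaccgde'
  #3 SA[3]=15  'aeaccgde'
  #4 SA[4]=4  'ahabghgbcdcaeaccgde'
  #5 SA[5]=11  'bcdcaeaccgde'
  #6 SA[6]=7  'bghgbcdcaeaccgde'
  #7 SA[7]=14  'caeaccgde'
  #8 SA[8]=18  'ccgde'
  #9 SA[9]=12  'cdcaeaccgde'
  #10 SA[10]=19  'cgde'
  #11 SA[11]=13  'dcaeaccgde'
  #12 SA[12]=21  'de'
  #13 SA[13]=1  'defahabghgbcdcaeaccgde'
  #14 SA[14]=22  'e'
  #15 SA[15]=16  'eaccgde'
  #16 SA[16]=2  'efahabghgbcdcaeaccgde'
  #17 SA[17]=3  'fahabghgbcdcaeaccgde'
  #18 SA[18]=10  'gbcdcaeaccgde'
  #19 SA[19]=20  'gde'
  #20 SA[20]=8  'ghgbcdcaeaccgde'
  #21 SA[21]=5  'habghgbcdcaeaccgde'
  #22 SA[22]=9  'hgbcdcaeaccgde'

SA = [6, 17, 0, 15, 4, 11, 7, 14, 18, 12, 19, 13, 21, 1, 22, 16, 2, 3, 10, 20, 8, 5, 9]
[i] adj suffixes → lcp
  [1] 6/17 → 1 ('a')
  [2] 17/0 → 1 ('a')
  [3] 0/15 → 1 ('a')
  [4] 15/4 → 1 ('a')
  [5] 4/11 → 0 ('')
  [6] 11/7 → 1 ('b')
  [7] 7/14 → 0 ('')
  [8] 14/18 → 1 ('c')
  [9] 18/12 → 1 ('c')
  [10] 12/19 → 1 ('c')
  [11] 19/13 → 0 ('')
  [12] 13/21 → 1 ('d')
  [13] 21/1 → 2 ('de')
  [14] 1/22 → 0 ('')
  [15] 22/16 → 1 ('e')
  [16] 16/2 → 1 ('e')
  [17] 2/3 → 0 ('')
  [18] 3/10 → 0 ('')
  [19] 10/20 → 1 ('g')
  [20] 20/8 → 1 ('g')
  [21] 8/5 → 0 ('')
  [22] 5/9 → 1 ('h')

n(n+1)/2 = 23·24/2 = 276
Σ LCP = 0 + 1 + 1 + 1 + 1 + 0 + 1 + 0 + 1 + 1 + 1 + 0 + 1 + 2 + 0 + 1 + 1 + 0 + 0 + 1 + 1 + 0 + 1 = 16
distinct = 276 − 16 = 260

260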